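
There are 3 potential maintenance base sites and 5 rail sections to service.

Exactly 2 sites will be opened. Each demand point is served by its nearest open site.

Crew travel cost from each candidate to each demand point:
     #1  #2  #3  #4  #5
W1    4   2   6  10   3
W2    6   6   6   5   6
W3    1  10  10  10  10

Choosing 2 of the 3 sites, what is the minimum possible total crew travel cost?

20

Open {W1, W2}.
  #1→W1 4, #2→W1 2, #3→W1 6, #4→W2 5, #5→W1 3  ⇒ total 20.
Compare {W1, W3}: total 22.
Compare {W2, W3}: total 24.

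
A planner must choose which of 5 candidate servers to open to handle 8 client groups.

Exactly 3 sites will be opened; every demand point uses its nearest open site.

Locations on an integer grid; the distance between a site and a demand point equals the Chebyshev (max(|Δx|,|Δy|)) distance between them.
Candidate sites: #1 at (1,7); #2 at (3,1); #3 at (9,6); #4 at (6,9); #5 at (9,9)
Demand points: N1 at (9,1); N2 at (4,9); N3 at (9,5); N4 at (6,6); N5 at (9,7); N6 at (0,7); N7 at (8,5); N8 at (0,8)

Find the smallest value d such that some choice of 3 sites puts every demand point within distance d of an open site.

Open {#1, #2, #3}.
  Farthest demand point is N1 at distance 5 (to #3); all others are ≤ 5.
With {#1, #3, #4} the worst case is 5.
With {#1, #3, #5} the worst case is 5.
No size-3 selection achieves below 5.

5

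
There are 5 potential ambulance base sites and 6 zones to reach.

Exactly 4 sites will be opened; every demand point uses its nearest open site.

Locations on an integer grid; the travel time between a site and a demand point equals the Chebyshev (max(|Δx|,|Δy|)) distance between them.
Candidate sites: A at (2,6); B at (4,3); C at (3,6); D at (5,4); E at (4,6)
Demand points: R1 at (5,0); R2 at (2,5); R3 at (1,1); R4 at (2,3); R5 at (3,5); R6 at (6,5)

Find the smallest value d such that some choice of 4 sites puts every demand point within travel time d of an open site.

3

Open {A, B, C, D}.
  Farthest demand point is R1 at travel time 3 (to B); all others are ≤ 3.
With {A, B, C, E} the worst case is 3.
With {A, B, D, E} the worst case is 3.
No size-4 selection achieves below 3.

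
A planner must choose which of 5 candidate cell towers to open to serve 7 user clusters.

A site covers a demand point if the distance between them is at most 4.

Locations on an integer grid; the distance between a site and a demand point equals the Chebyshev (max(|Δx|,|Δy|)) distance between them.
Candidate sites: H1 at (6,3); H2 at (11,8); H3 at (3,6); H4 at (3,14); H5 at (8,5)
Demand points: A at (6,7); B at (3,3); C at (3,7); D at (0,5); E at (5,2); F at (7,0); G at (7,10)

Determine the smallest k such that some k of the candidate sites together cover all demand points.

2

Coverage sets (demand points within 4 of each site):
  H1: {A, B, C, E, F}
  H2: {G}
  H3: {A, B, C, D, E, G}
  H4: {G}
  H5: {A, E}
No single site covers all 7 demand points.
But {H1, H3} covers everything, so the minimum is 2.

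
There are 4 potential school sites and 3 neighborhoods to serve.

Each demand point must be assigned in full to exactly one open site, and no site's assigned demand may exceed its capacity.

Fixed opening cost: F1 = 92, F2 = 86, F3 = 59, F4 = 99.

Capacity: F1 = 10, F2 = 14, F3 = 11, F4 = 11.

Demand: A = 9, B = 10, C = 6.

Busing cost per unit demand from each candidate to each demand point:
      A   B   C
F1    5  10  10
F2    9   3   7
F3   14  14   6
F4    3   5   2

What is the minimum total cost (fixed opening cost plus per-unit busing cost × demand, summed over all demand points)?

337

Open {F2, F3, F4}; cheapest assignment that respects the capacities:
  F2 (cap 14, load 10): B — cost 10×3 = 30
  F3 (cap 11, load 6): C — cost 6×6 = 36
  F4 (cap 11, load 9): A — cost 9×3 = 27
  Shipping 93, fixed 244 → total 337.
  Any other capacity-feasible assignment to {F2, F3, F4} ships for at least 93.
Compare {F1, F2, F3}: its best feasible assignment gives total 348.
Compare {F1, F2, F4}: its best feasible assignment gives total 364.
Every other set of open sites that can feasibly serve all demand totals ≥ 348 even under its best assignment. Minimum: 337.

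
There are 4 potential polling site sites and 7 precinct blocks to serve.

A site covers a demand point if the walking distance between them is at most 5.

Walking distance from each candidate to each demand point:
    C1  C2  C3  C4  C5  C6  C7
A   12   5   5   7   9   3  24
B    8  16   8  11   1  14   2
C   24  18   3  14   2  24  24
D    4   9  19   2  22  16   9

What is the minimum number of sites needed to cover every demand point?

3

Coverage sets (demand points within 5 of each site):
  A: {C2, C3, C6}
  B: {C5, C7}
  C: {C3, C5}
  D: {C1, C4}
No 2 sites suffice: every size-2 union leaves at least one demand point uncovered.
But {A, B, D} covers everything, so the minimum is 3.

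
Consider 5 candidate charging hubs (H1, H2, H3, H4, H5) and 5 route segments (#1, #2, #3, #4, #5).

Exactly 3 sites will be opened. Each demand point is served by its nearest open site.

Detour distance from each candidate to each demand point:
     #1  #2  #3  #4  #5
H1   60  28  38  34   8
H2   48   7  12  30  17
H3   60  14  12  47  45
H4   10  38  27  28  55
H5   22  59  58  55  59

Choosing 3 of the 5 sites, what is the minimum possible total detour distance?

Open {H1, H2, H4}.
  #1→H4 10, #2→H2 7, #3→H2 12, #4→H4 28, #5→H1 8  ⇒ total 65.
Compare {H1, H3, H4}: total 72.
Compare {H2, H3, H4}: total 74.
No size-3 selection does better; minimum is 65.

65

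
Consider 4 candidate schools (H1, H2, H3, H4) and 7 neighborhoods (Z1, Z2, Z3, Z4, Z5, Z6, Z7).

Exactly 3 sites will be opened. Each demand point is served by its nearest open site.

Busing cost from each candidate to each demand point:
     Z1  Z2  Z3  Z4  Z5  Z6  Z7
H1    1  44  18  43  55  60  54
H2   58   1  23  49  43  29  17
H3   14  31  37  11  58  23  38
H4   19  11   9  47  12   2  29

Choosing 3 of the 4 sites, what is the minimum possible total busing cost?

Open {H2, H3, H4}.
  Z1→H3 14, Z2→H2 1, Z3→H4 9, Z4→H3 11, Z5→H4 12, Z6→H4 2, Z7→H2 17  ⇒ total 66.
Compare {H1, H3, H4}: total 75.
Compare {H1, H2, H4}: total 85.
No size-3 selection does better; minimum is 66.

66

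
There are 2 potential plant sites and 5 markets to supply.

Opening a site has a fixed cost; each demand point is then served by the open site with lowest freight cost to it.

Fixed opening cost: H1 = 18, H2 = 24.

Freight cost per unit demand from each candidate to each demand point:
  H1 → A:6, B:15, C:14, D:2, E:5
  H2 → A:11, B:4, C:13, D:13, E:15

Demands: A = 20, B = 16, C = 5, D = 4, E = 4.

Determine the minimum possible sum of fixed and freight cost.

Open {H1, H2}: assign each demand point to its cheapest open site.
  A→H1 20×6=120, B→H2 16×4=64, C→H2 5×13=65, D→H1 4×2=8, E→H1 4×5=20
  freight cost 277, fixed 42 → total 319.
Compare {H1}: freight cost 458 + fixed 18 = 476.
Compare {H2}: freight cost 461 + fixed 24 = 485.

319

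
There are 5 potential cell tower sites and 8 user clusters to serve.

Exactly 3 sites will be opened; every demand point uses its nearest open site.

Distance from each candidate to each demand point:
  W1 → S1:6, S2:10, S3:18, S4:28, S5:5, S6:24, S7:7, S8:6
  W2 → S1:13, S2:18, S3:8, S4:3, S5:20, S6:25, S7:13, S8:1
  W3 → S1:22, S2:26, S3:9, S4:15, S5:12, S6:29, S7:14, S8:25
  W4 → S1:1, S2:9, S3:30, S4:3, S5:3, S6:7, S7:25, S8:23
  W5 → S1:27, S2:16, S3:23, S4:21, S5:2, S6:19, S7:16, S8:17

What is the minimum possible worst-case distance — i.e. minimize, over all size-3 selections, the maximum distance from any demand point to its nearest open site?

9

Open {W1, W2, W4}.
  Farthest demand point is S2 at distance 9 (to W4); all others are ≤ 9.
With {W1, W3, W4} the worst case is 9.
With {W2, W3, W4} the worst case is 13.
No size-3 selection achieves below 9.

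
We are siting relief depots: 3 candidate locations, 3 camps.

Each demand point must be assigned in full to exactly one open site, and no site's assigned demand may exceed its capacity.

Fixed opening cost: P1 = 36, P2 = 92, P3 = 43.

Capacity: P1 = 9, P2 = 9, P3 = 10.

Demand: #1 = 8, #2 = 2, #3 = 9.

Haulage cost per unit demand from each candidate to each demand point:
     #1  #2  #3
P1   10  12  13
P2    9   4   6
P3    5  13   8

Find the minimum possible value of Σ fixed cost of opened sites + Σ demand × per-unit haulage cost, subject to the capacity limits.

255

Open {P2, P3}; cheapest assignment that respects the capacities:
  P2 (cap 9, load 9): #3 — cost 9×6 = 54
  P3 (cap 10, load 10): #1, #2 — cost 8×5 + 2×13 = 66
  Shipping 120, fixed 135 → total 255.
  Any other capacity-feasible assignment to {P2, P3} ships for at least 120.
Compare {P1, P3}: its best feasible assignment gives total 262.
Compare {P1, P2, P3}: its best feasible assignment gives total 289.
Every other set of open sites that can feasibly serve all demand totals ≥ 262 even under its best assignment. Minimum: 255.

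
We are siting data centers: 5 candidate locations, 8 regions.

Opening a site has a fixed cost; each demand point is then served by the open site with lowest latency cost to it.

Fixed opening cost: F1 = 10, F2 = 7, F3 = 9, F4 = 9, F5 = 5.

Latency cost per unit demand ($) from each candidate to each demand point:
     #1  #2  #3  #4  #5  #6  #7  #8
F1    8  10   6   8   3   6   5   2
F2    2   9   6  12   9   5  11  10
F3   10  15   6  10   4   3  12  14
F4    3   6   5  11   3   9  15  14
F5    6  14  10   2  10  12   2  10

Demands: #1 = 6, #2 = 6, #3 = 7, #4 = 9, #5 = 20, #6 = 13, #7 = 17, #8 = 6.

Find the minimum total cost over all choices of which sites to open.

285

Open {F1, F3, F4, F5}: assign each demand point to its cheapest open site.
  #1→F4 6×3=18, #2→F4 6×6=36, #3→F4 7×5=35, #4→F5 9×2=18, #5→F1 20×3=60, #6→F3 13×3=39, #7→F5 17×2=34, #8→F1 6×2=12
  latency cost 252, fixed 33 → total 285.
Compare {F1, F2, F3, F4, F5}: latency cost 246 + fixed 40 = 286.
Compare {F1, F2, F3, F5}: latency cost 271 + fixed 31 = 302.
Compare {F1, F2, F4, F5}: latency cost 272 + fixed 31 = 303.
All other subsets cost ≥ 286. Minimum total cost: 285.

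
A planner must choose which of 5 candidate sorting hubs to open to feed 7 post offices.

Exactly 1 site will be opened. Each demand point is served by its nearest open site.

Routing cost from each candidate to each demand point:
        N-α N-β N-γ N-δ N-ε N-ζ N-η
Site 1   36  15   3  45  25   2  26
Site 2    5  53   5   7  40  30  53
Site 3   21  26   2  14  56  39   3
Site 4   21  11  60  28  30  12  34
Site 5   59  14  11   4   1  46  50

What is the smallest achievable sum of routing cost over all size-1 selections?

Open {Site 1}.
  N-α→Site 1 36, N-β→Site 1 15, N-γ→Site 1 3, N-δ→Site 1 45, N-ε→Site 1 25, N-ζ→Site 1 2, N-η→Site 1 26  ⇒ total 152.
Compare {Site 3}: total 161.
Compare {Site 5}: total 185.
No size-1 selection does better; minimum is 152.

152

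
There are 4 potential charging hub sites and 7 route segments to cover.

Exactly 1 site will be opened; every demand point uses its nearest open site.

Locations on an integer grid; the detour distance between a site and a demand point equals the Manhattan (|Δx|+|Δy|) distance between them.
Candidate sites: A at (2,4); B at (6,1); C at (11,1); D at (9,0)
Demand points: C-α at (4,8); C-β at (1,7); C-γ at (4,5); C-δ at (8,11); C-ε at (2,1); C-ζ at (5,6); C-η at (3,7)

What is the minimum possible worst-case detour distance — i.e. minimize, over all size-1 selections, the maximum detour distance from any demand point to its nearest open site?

12

Open {B}.
  Farthest demand point is C-δ at detour distance 12 (to B); all others are ≤ 12.
With {A} the worst case is 13.
With {D} the worst case is 15.
No size-1 selection achieves below 12.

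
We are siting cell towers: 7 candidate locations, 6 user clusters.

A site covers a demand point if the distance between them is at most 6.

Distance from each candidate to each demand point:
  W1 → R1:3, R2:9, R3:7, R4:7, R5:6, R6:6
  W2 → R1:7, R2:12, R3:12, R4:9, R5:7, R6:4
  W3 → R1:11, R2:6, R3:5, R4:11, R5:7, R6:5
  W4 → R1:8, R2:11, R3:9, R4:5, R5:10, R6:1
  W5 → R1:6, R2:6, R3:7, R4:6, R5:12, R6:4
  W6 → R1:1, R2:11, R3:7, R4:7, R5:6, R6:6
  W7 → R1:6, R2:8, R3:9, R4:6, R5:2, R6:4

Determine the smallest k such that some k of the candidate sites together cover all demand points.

2

Coverage sets (demand points within 6 of each site):
  W1: {R1, R5, R6}
  W2: {R6}
  W3: {R2, R3, R6}
  W4: {R4, R6}
  W5: {R1, R2, R4, R6}
  W6: {R1, R5, R6}
  W7: {R1, R4, R5, R6}
No single site covers all 6 demand points.
But {W3, W7} covers everything, so the minimum is 2.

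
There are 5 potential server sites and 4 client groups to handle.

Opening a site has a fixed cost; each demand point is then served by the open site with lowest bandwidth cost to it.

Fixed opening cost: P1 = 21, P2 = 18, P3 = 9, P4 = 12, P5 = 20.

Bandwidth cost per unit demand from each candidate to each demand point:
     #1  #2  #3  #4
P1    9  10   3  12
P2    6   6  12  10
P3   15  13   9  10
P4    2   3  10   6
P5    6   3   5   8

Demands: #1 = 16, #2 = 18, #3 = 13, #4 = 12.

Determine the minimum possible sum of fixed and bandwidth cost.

230

Open {P1, P4}: assign each demand point to its cheapest open site.
  #1→P4 16×2=32, #2→P4 18×3=54, #3→P1 13×3=39, #4→P4 12×6=72
  bandwidth cost 197, fixed 33 → total 230.
Compare {P1, P3, P4}: bandwidth cost 197 + fixed 42 = 239.
Compare {P1, P2, P4}: bandwidth cost 197 + fixed 51 = 248.
Compare {P1, P4, P5}: bandwidth cost 197 + fixed 53 = 250.
All other subsets cost ≥ 239. Minimum total cost: 230.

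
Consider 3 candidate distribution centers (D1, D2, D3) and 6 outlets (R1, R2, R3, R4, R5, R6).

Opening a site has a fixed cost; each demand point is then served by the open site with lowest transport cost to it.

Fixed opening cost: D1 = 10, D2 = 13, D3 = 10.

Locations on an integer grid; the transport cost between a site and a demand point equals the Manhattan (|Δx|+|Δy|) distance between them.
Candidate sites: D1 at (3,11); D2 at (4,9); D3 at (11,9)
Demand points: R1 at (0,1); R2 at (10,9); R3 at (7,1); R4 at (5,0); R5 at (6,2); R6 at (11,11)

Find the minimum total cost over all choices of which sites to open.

68

Open {D2, D3}: assign each demand point to its cheapest open site.
  R1→D2 12, R2→D3 1, R3→D2 11, R4→D2 10, R5→D2 9, R6→D3 2
  transport cost 45, fixed 23 → total 68.
Compare {D2}: transport cost 57 + fixed 13 = 70.
Compare {D3}: transport cost 61 + fixed 10 = 71.
Compare {D1, D3}: transport cost 53 + fixed 20 = 73.
All other subsets cost ≥ 70. Minimum total cost: 68.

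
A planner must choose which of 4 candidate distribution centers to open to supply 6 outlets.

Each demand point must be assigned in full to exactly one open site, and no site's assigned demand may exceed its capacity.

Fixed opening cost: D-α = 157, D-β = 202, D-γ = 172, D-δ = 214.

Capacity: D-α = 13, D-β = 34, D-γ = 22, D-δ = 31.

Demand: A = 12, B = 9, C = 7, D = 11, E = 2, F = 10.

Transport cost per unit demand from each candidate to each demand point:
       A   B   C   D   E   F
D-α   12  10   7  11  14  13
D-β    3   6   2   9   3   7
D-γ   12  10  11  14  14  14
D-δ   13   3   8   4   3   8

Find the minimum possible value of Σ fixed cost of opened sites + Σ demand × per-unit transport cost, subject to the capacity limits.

Open {D-β, D-δ}; cheapest assignment that respects the capacities:
  D-β (cap 34, load 31): A, C, E, F — cost 12×3 + 7×2 + 2×3 + 10×7 = 126
  D-δ (cap 31, load 20): B, D — cost 9×3 + 11×4 = 71
  Shipping 197, fixed 416 → total 613.
  Any other capacity-feasible assignment to {D-β, D-δ} ships for at least 197.
Compare {D-β, D-γ}: its best feasible assignment gives total 744.
Compare {D-α, D-β, D-δ}: its best feasible assignment gives total 770.
Every other set of open sites that can feasibly serve all demand totals ≥ 744 even under its best assignment. Minimum: 613.

613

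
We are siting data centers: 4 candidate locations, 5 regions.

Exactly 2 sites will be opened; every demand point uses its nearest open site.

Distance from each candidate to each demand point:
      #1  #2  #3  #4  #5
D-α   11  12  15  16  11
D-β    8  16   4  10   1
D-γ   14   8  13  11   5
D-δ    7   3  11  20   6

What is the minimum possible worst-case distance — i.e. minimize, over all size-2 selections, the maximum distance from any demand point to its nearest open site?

Open {D-β, D-γ}.
  Farthest demand point is #4 at distance 10 (to D-β); all others are ≤ 10.
With {D-β, D-δ} the worst case is 10.
With {D-γ, D-δ} the worst case is 11.
No size-2 selection achieves below 10.

10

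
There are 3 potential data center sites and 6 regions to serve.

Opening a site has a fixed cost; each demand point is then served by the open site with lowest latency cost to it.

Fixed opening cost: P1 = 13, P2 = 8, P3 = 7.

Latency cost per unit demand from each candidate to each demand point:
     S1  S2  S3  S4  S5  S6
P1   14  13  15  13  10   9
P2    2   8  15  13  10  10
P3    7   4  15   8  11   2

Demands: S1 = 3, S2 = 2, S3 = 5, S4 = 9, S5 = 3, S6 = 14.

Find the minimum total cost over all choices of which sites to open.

Open {P2, P3}: assign each demand point to its cheapest open site.
  S1→P2 3×2=6, S2→P3 2×4=8, S3→P2 5×15=75, S4→P3 9×8=72, S5→P2 3×10=30, S6→P3 14×2=28
  latency cost 219, fixed 15 → total 234.
Compare {P3}: latency cost 237 + fixed 7 = 244.
Compare {P1, P2, P3}: latency cost 219 + fixed 28 = 247.
Compare {P1, P3}: latency cost 234 + fixed 20 = 254.
All other subsets cost ≥ 244. Minimum total cost: 234.

234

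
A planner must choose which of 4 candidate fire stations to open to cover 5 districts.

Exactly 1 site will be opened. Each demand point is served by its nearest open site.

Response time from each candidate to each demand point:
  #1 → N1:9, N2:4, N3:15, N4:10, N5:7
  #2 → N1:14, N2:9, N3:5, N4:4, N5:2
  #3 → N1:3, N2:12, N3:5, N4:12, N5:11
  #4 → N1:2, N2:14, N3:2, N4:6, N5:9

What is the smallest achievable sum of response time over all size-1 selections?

33

Open {#4}.
  N1→#4 2, N2→#4 14, N3→#4 2, N4→#4 6, N5→#4 9  ⇒ total 33.
Compare {#2}: total 34.
Compare {#3}: total 43.
No size-1 selection does better; minimum is 33.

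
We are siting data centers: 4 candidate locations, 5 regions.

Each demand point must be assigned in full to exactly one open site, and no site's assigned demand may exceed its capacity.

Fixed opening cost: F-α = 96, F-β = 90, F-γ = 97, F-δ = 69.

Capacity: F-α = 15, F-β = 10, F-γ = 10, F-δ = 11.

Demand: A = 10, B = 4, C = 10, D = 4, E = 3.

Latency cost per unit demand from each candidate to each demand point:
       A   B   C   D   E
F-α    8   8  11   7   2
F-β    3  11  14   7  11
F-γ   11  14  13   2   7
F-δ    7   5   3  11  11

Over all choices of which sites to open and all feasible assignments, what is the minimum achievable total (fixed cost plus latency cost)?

Open {F-α, F-β, F-δ}; cheapest assignment that respects the capacities:
  F-α (cap 15, load 11): B, D, E — cost 4×8 + 4×7 + 3×2 = 66
  F-β (cap 10, load 10): A — cost 10×3 = 30
  F-δ (cap 11, load 10): C — cost 10×3 = 30
  Shipping 126, fixed 255 → total 381.
  Any other capacity-feasible assignment to {F-α, F-β, F-δ} ships for at least 126.
Compare {F-α, F-γ, F-δ}: its best feasible assignment gives total 433.
Compare {F-α, F-β, F-γ, F-δ}: its best feasible assignment gives total 458.
Every other set of open sites that can feasibly serve all demand totals ≥ 433 even under its best assignment. Minimum: 381.

381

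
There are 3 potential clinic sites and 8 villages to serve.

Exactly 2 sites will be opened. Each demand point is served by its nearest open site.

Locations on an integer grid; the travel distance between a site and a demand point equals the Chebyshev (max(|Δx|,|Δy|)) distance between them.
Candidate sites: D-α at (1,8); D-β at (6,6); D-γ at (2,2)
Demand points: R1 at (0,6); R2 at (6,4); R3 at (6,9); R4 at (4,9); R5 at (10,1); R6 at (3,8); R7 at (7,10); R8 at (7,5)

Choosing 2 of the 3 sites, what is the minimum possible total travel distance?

22

Open {D-α, D-β}.
  R1→D-α 2, R2→D-β 2, R3→D-β 3, R4→D-α 3, R5→D-β 5, R6→D-α 2, R7→D-β 4, R8→D-β 1  ⇒ total 22.
Compare {D-β, D-γ}: total 25.
Compare {D-α, D-γ}: total 35.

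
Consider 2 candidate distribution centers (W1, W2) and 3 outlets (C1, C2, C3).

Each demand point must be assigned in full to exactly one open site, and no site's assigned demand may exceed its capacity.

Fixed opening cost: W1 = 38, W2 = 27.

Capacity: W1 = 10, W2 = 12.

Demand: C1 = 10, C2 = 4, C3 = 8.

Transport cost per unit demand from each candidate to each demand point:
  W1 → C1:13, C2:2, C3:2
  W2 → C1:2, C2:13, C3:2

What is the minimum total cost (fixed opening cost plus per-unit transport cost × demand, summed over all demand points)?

Open {W1, W2}; cheapest assignment that respects the capacities:
  W1 (cap 10, load 10): C1 — cost 10×13 = 130
  W2 (cap 12, load 12): C2, C3 — cost 4×13 + 8×2 = 68
  Shipping 198, fixed 65 → total 263.
  Any other capacity-feasible assignment to {W1, W2} ships for at least 198.
Total demand is 22 and no other set of sites has combined capacity ≥ 22, so {W1, W2} is the only feasible choice of open sites. Minimum: 263.

263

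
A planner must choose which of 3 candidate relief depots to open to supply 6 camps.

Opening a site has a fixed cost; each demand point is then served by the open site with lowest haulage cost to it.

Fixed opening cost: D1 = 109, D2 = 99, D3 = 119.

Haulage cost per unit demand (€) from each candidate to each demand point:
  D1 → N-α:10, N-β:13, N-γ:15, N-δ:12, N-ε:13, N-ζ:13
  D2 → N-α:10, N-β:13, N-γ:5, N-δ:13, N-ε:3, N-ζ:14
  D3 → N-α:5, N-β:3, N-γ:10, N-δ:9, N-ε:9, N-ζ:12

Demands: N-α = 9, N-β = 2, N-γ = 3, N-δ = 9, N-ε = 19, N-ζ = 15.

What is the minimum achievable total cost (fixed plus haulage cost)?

Open {D2, D3}: assign each demand point to its cheapest open site.
  N-α→D3 9×5=45, N-β→D3 2×3=6, N-γ→D2 3×5=15, N-δ→D3 9×9=81, N-ε→D2 19×3=57, N-ζ→D3 15×12=180
  haulage cost 384, fixed 218 → total 602.
Compare {D2}: haulage cost 515 + fixed 99 = 614.
Compare {D3}: haulage cost 513 + fixed 119 = 632.
Compare {D1, D2}: haulage cost 491 + fixed 208 = 699.
All other subsets cost ≥ 614. Minimum total cost: 602.

602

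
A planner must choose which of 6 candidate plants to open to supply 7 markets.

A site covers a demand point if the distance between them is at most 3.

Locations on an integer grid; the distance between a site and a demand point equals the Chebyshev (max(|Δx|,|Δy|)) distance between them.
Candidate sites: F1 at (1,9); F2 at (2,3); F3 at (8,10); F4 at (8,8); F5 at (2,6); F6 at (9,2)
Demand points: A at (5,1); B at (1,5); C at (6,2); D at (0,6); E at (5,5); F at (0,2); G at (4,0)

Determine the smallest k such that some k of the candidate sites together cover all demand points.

2

Coverage sets (demand points within 3 of each site):
  F1: {D}
  F2: {A, B, D, E, F, G}
  F3: {}
  F4: {E}
  F5: {B, D, E}
  F6: {C}
No single site covers all 7 demand points.
But {F2, F6} covers everything, so the minimum is 2.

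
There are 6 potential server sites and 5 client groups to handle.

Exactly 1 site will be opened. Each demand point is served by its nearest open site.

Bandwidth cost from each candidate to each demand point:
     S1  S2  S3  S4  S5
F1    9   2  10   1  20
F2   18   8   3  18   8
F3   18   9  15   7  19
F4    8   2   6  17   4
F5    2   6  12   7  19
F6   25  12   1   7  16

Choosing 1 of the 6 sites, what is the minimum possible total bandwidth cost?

Open {F4}.
  S1→F4 8, S2→F4 2, S3→F4 6, S4→F4 17, S5→F4 4  ⇒ total 37.
Compare {F1}: total 42.
Compare {F5}: total 46.
No size-1 selection does better; minimum is 37.

37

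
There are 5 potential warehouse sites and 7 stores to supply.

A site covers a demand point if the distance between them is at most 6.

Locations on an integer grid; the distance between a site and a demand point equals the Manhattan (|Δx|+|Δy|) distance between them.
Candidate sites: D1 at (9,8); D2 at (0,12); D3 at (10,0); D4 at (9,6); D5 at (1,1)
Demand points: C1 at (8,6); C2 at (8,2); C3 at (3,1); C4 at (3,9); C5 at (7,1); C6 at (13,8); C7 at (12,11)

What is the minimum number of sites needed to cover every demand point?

Coverage sets (demand points within 6 of each site):
  D1: {C1, C6, C7}
  D2: {C4}
  D3: {C2, C5}
  D4: {C1, C2, C6}
  D5: {C3, C5}
No 3 sites suffice: every size-3 union leaves at least one demand point uncovered.
But {D1, D2, D3, D5} covers everything, so the minimum is 4.

4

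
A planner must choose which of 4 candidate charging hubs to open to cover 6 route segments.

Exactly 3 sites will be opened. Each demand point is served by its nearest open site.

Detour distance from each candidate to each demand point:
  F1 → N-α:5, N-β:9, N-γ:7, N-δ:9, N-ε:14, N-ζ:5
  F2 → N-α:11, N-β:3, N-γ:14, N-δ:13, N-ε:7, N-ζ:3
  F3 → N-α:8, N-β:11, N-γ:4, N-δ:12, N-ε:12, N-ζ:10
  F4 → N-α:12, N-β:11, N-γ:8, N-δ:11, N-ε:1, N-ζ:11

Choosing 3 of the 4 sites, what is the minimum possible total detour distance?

Open {F1, F2, F4}.
  N-α→F1 5, N-β→F2 3, N-γ→F1 7, N-δ→F1 9, N-ε→F4 1, N-ζ→F2 3  ⇒ total 28.
Compare {F2, F3, F4}: total 30.
Compare {F1, F2, F3}: total 31.
No size-3 selection does better; minimum is 28.

28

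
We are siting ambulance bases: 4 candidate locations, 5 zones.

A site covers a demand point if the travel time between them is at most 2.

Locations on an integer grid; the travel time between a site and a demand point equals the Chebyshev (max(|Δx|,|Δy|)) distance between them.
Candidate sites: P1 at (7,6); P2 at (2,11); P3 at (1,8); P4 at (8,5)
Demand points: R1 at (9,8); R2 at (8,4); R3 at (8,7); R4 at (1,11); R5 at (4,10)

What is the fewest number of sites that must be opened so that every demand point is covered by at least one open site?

Coverage sets (demand points within 2 of each site):
  P1: {R1, R2, R3}
  P2: {R4, R5}
  P3: {}
  P4: {R2, R3}
No single site covers all 5 demand points.
But {P1, P2} covers everything, so the minimum is 2.

2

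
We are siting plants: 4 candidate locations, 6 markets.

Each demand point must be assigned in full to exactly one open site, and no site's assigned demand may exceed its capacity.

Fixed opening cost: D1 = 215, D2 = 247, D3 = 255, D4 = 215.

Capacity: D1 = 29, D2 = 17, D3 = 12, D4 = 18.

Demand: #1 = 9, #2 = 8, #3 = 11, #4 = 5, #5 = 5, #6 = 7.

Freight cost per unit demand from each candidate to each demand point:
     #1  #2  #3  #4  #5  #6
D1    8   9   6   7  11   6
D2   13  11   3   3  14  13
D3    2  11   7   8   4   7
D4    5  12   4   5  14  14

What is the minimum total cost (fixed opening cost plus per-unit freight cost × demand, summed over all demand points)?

Open {D1, D4}; cheapest assignment that respects the capacities:
  D1 (cap 29, load 29): #1, #2, #5, #6 — cost 9×8 + 8×9 + 5×11 + 7×6 = 241
  D4 (cap 18, load 16): #3, #4 — cost 11×4 + 5×5 = 69
  Shipping 310, fixed 430 → total 740.
  Any other capacity-feasible assignment to {D1, D4} ships for at least 310.
Compare {D1, D2}: its best feasible assignment gives total 751.
Compare {D1, D2, D4}: its best feasible assignment gives total 939.
Every other set of open sites that can feasibly serve all demand totals ≥ 751 even under its best assignment. Minimum: 740.

740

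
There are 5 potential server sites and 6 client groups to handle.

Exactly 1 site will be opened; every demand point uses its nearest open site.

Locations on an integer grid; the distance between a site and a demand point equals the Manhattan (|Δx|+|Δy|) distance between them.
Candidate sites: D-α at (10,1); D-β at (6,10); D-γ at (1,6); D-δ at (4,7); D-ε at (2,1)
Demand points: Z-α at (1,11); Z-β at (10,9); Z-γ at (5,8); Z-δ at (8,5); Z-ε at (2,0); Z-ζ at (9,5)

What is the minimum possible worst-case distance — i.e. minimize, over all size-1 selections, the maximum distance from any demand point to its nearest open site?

Open {D-δ}.
  Farthest demand point is Z-ε at distance 9 (to D-δ); all others are ≤ 9.
With {D-γ} the worst case is 12.
With {D-β} the worst case is 14.
No size-1 selection achieves below 9.

9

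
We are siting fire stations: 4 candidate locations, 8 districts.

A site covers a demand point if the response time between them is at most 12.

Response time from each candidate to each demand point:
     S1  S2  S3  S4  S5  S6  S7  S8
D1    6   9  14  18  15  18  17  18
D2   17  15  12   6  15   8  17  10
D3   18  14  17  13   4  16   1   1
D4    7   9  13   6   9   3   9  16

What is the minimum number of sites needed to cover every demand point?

2

Coverage sets (demand points within 12 of each site):
  D1: {S1, S2}
  D2: {S3, S4, S6, S8}
  D3: {S5, S7, S8}
  D4: {S1, S2, S4, S5, S6, S7}
No single site covers all 8 demand points.
But {D2, D4} covers everything, so the minimum is 2.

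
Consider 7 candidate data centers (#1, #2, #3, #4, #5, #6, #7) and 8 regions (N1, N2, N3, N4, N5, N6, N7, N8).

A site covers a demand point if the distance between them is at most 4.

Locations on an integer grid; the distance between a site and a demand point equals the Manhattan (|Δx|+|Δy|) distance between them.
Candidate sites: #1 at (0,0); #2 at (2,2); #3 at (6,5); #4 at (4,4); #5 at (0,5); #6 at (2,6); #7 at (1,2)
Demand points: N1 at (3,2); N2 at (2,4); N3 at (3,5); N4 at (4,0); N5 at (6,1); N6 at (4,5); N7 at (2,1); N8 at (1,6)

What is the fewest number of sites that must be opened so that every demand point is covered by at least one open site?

3

Coverage sets (demand points within 4 of each site):
  #1: {N4, N7}
  #2: {N1, N2, N3, N4, N7}
  #3: {N3, N5, N6}
  #4: {N1, N2, N3, N4, N6}
  #5: {N2, N3, N6, N8}
  #6: {N2, N3, N6, N8}
  #7: {N1, N2, N7, N8}
No 2 sites suffice: every size-2 union leaves at least one demand point uncovered.
But {#1, #3, #7} covers everything, so the minimum is 3.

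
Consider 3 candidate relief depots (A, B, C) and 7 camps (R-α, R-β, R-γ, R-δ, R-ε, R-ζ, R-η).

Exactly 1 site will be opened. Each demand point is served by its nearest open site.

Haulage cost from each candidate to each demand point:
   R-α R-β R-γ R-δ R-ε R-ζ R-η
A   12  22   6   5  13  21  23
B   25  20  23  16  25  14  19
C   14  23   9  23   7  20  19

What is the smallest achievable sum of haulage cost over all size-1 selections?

Open {A}.
  R-α→A 12, R-β→A 22, R-γ→A 6, R-δ→A 5, R-ε→A 13, R-ζ→A 21, R-η→A 23  ⇒ total 102.
Compare {C}: total 115.
Compare {B}: total 142.

102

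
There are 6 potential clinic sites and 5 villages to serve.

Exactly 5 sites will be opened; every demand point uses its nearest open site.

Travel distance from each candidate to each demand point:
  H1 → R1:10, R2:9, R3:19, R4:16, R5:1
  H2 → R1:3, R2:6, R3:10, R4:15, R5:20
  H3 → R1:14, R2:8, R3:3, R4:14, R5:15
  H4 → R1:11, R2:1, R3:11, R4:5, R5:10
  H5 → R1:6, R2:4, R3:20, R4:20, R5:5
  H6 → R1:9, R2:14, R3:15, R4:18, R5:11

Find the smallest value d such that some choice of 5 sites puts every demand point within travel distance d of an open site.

5

Open {H1, H2, H3, H4, H5}.
  Farthest demand point is R4 at travel distance 5 (to H4); all others are ≤ 5.
With {H1, H2, H3, H4, H6} the worst case is 5.
With {H2, H3, H4, H5, H6} the worst case is 5.
No size-5 selection achieves below 5.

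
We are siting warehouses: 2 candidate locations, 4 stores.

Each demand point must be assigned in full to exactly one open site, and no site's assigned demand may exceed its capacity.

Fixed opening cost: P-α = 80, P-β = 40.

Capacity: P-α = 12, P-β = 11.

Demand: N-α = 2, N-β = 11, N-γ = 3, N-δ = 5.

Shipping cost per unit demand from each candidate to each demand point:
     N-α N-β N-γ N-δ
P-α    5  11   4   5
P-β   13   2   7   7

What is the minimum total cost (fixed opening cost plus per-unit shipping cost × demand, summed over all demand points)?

Open {P-α, P-β}; cheapest assignment that respects the capacities:
  P-α (cap 12, load 10): N-α, N-γ, N-δ — cost 2×5 + 3×4 + 5×5 = 47
  P-β (cap 11, load 11): N-β — cost 11×2 = 22
  Shipping 69, fixed 120 → total 189.
  Any other capacity-feasible assignment to {P-α, P-β} ships for at least 69.
Total demand is 21 and no other set of sites has combined capacity ≥ 21, so {P-α, P-β} is the only feasible choice of open sites. Minimum: 189.

189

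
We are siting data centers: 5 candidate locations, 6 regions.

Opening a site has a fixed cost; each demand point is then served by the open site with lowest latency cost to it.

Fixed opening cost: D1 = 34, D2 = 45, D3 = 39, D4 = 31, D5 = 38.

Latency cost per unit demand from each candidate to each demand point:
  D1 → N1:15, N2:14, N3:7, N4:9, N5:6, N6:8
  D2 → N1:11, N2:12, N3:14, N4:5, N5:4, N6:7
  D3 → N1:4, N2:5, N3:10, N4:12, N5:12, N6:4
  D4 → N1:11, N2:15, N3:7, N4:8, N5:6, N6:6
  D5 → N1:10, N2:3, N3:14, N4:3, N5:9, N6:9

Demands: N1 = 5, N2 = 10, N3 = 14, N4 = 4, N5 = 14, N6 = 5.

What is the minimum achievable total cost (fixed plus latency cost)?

Open {D3, D4, D5}: assign each demand point to its cheapest open site.
  N1→D3 5×4=20, N2→D5 10×3=30, N3→D4 14×7=98, N4→D5 4×3=12, N5→D4 14×6=84, N6→D3 5×4=20
  latency cost 264, fixed 108 → total 372.
Compare {D4, D5}: latency cost 304 + fixed 69 = 373.
Compare {D3, D4}: latency cost 304 + fixed 70 = 374.
Compare {D1, D3, D5}: latency cost 264 + fixed 111 = 375.
All other subsets cost ≥ 373. Minimum total cost: 372.

372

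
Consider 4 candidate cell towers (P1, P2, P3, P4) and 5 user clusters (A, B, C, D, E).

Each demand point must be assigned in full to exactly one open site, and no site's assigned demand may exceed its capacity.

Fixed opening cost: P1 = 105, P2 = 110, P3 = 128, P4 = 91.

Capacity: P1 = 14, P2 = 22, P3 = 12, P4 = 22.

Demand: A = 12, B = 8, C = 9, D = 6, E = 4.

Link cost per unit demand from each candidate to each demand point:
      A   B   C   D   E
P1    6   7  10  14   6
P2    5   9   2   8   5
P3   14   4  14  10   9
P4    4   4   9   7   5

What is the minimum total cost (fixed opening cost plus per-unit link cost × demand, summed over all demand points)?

367

Open {P2, P4}; cheapest assignment that respects the capacities:
  P2 (cap 22, load 19): C, D, E — cost 9×2 + 6×8 + 4×5 = 86
  P4 (cap 22, load 20): A, B — cost 12×4 + 8×4 = 80
  Shipping 166, fixed 201 → total 367.
  Any other capacity-feasible assignment to {P2, P4} ships for at least 166.
Compare {P1, P2, P4}: its best feasible assignment gives total 472.
Compare {P2, P3, P4}: its best feasible assignment gives total 489.
Every other set of open sites that can feasibly serve all demand totals ≥ 472 even under its best assignment. Minimum: 367.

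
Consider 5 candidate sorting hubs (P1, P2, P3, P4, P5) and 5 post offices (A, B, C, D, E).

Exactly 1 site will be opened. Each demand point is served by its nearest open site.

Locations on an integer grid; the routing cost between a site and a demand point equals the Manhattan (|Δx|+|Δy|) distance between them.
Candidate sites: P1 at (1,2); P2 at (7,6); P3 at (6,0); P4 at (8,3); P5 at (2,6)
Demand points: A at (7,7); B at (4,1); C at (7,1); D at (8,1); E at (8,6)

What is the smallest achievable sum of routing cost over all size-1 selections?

Open {P4}.
  A→P4 5, B→P4 6, C→P4 3, D→P4 2, E→P4 3  ⇒ total 19.
Compare {P2}: total 21.
Compare {P3}: total 24.
No size-1 selection does better; minimum is 19.

19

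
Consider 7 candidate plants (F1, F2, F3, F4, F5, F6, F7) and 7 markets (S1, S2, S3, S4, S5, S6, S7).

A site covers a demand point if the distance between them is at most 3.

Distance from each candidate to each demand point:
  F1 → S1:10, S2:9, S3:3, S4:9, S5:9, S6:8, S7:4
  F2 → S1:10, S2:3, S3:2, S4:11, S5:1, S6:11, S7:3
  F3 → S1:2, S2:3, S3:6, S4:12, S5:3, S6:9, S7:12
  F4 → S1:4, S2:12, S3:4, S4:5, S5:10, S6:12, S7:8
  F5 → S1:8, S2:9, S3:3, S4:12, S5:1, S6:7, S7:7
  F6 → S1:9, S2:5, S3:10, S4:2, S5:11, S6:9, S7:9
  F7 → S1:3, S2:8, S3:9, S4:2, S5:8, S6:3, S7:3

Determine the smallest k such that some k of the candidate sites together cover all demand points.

Coverage sets (demand points within 3 of each site):
  F1: {S3}
  F2: {S2, S3, S5, S7}
  F3: {S1, S2, S5}
  F4: {}
  F5: {S3, S5}
  F6: {S4}
  F7: {S1, S4, S6, S7}
No single site covers all 7 demand points.
But {F2, F7} covers everything, so the minimum is 2.

2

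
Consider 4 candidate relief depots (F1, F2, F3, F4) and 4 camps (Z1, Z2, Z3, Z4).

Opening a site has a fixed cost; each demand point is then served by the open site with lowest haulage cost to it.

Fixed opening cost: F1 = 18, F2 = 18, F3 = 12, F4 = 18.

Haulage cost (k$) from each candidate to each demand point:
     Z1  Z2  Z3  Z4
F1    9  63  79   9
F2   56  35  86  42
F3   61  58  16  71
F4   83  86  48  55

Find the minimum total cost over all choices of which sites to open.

Open {F1, F2, F3}: assign each demand point to its cheapest open site.
  Z1→F1 9, Z2→F2 35, Z3→F3 16, Z4→F1 9
  haulage cost 69, fixed 48 → total 117.
Compare {F1, F3}: haulage cost 92 + fixed 30 = 122.
Compare {F1, F2, F3, F4}: haulage cost 69 + fixed 66 = 135.
Compare {F1, F3, F4}: haulage cost 92 + fixed 48 = 140.
All other subsets cost ≥ 122. Minimum total cost: 117.

117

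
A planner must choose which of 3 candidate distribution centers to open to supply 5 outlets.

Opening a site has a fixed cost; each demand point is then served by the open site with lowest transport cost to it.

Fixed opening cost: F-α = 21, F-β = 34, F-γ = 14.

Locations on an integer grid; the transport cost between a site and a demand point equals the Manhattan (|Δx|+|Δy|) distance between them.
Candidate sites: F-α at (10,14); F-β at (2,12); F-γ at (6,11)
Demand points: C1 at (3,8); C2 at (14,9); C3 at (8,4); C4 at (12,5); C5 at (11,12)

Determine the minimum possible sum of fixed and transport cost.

57

Open {F-γ}: assign each demand point to its cheapest open site.
  C1→F-γ 6, C2→F-γ 10, C3→F-γ 9, C4→F-γ 12, C5→F-γ 6
  transport cost 43, fixed 14 → total 57.
Compare {F-α}: transport cost 48 + fixed 21 = 69.
Compare {F-α, F-γ}: transport cost 38 + fixed 35 = 73.
Compare {F-β, F-γ}: transport cost 42 + fixed 48 = 90.
All other subsets cost ≥ 69. Minimum total cost: 57.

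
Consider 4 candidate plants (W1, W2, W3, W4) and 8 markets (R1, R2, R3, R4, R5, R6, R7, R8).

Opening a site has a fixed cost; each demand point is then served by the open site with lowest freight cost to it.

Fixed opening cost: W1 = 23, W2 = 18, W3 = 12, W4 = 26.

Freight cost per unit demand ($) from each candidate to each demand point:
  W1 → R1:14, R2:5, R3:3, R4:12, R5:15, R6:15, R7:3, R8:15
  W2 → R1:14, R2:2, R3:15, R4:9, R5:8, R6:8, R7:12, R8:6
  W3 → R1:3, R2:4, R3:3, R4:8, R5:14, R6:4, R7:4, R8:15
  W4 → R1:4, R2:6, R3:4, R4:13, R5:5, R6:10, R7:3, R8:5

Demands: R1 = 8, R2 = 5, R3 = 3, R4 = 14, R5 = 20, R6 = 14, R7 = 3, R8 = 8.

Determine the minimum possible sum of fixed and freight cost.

408

Open {W3, W4}: assign each demand point to its cheapest open site.
  R1→W3 8×3=24, R2→W3 5×4=20, R3→W3 3×3=9, R4→W3 14×8=112, R5→W4 20×5=100, R6→W3 14×4=56, R7→W4 3×3=9, R8→W4 8×5=40
  freight cost 370, fixed 38 → total 408.
Compare {W2, W3, W4}: freight cost 360 + fixed 56 = 416.
Compare {W1, W3, W4}: freight cost 370 + fixed 61 = 431.
Compare {W1, W2, W3, W4}: freight cost 360 + fixed 79 = 439.
All other subsets cost ≥ 416. Minimum total cost: 408.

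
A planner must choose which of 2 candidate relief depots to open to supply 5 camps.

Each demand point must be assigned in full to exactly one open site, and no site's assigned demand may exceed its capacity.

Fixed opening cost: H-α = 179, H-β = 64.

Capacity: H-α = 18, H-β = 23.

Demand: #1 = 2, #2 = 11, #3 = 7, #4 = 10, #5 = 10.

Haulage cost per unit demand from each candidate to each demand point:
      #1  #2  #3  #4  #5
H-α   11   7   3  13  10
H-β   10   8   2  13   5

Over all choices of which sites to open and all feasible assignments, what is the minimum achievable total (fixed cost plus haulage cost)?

Open {H-α, H-β}; cheapest assignment that respects the capacities:
  H-α (cap 18, load 18): #2, #3 — cost 11×7 + 7×3 = 98
  H-β (cap 23, load 22): #1, #4, #5 — cost 2×10 + 10×13 + 10×5 = 200
  Shipping 298, fixed 243 → total 541.
  Any other capacity-feasible assignment to {H-α, H-β} ships for at least 298.
Total demand is 40 and no other set of sites has combined capacity ≥ 40, so {H-α, H-β} is the only feasible choice of open sites. Minimum: 541.

541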